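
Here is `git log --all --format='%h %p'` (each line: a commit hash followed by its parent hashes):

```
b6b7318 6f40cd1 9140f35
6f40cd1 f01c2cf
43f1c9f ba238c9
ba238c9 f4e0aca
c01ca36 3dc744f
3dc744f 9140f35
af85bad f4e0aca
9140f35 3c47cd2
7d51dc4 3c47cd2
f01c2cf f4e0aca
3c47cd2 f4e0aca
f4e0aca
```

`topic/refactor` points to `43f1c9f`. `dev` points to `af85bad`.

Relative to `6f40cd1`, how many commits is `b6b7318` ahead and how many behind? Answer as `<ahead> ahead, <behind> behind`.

3 ahead, 0 behind

Reachable from b6b7318: {3c47cd2, 6f40cd1, 9140f35, b6b7318, f01c2cf, f4e0aca}.
Reachable from 6f40cd1: {6f40cd1, f01c2cf, f4e0aca}.
Only in b6b7318's history (ahead): {3c47cd2, 9140f35, b6b7318} — 3.
Only in 6f40cd1's history (behind): {} — 0.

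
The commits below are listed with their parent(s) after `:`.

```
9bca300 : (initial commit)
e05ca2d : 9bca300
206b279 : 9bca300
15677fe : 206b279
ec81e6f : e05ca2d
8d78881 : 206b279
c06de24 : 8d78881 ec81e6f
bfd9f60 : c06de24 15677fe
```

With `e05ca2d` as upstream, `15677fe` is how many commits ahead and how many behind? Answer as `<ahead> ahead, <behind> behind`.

Reachable from 15677fe: {15677fe, 206b279, 9bca300}.
Reachable from e05ca2d: {9bca300, e05ca2d}.
Only in 15677fe's history (ahead): {15677fe, 206b279} — 2.
Only in e05ca2d's history (behind): {e05ca2d} — 1.

2 ahead, 1 behind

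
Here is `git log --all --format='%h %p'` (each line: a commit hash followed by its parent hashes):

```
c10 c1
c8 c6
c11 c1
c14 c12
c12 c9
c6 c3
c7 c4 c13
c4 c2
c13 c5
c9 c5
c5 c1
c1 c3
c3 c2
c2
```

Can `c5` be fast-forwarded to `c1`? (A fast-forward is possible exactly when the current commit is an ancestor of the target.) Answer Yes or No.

A fast-forward from c5 to c1 is possible iff c5 is an ancestor of c1.
Ancestors of c1: {c1, c2, c3}.
c5 is not among them, so fast-forward is not possible.

No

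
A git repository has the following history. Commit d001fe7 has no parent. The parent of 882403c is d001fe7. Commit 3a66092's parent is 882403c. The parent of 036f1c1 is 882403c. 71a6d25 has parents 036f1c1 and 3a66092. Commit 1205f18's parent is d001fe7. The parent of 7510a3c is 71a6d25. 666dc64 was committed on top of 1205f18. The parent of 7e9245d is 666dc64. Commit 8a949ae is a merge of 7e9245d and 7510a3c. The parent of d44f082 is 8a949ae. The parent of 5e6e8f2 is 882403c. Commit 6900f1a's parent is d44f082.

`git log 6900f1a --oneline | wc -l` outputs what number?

12

Walking parent pointers from 6900f1a: reachable set = {036f1c1, 1205f18, 3a66092, 666dc64, 6900f1a, 71a6d25, 7510a3c, 7e9245d, 882403c, 8a949ae, d001fe7, d44f082}.
That is 12 commits.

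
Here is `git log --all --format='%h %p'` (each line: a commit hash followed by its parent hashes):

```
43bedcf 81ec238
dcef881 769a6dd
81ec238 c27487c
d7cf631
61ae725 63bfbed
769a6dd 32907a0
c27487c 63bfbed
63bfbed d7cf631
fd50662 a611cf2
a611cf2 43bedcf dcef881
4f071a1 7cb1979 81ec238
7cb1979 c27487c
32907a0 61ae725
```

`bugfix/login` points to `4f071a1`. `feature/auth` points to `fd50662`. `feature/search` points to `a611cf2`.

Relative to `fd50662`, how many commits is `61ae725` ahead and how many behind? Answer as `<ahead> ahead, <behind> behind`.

0 ahead, 8 behind

Reachable from 61ae725: {61ae725, 63bfbed, d7cf631}.
Reachable from fd50662: {32907a0, 43bedcf, 61ae725, 63bfbed, 769a6dd, 81ec238, a611cf2, c27487c, d7cf631, dcef881, fd50662}.
Only in 61ae725's history (ahead): {} — 0.
Only in fd50662's history (behind): {32907a0, 43bedcf, 769a6dd, 81ec238, a611cf2, c27487c, dcef881, fd50662} — 8.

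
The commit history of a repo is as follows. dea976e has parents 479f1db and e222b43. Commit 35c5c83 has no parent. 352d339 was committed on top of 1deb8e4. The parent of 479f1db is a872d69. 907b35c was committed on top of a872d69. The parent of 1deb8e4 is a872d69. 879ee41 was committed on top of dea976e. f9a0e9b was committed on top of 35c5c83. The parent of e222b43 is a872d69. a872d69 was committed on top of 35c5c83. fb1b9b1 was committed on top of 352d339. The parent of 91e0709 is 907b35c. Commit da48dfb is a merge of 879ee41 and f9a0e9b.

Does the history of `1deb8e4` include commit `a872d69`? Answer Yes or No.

Ancestors of 1deb8e4 (commits reachable by following parents): {1deb8e4, 35c5c83, a872d69}.
a872d69 is in that set, so it is an ancestor of 1deb8e4.

Yes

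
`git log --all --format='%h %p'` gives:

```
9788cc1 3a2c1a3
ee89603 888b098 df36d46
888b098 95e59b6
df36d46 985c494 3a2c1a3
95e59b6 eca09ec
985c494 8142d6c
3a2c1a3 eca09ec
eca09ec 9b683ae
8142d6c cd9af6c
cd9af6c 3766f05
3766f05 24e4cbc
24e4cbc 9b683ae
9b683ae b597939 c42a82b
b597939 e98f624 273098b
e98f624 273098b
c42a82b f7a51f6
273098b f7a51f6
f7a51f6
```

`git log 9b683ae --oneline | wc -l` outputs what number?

6

Walking parent pointers from 9b683ae: reachable set = {273098b, 9b683ae, b597939, c42a82b, e98f624, f7a51f6}.
That is 6 commits.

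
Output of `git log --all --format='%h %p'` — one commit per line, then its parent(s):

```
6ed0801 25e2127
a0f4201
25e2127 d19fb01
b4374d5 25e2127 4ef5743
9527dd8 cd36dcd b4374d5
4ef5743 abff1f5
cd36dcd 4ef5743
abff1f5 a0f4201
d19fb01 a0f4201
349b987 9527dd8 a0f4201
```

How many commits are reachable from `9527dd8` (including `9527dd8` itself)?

8

Walking parent pointers from 9527dd8: reachable set = {25e2127, 4ef5743, 9527dd8, a0f4201, abff1f5, b4374d5, cd36dcd, d19fb01}.
That is 8 commits.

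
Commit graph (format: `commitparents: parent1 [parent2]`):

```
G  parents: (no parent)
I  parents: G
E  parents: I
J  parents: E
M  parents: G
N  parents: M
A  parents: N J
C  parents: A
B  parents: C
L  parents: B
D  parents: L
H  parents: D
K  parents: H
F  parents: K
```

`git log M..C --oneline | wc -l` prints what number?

Reachable from C: {A, C, E, G, I, J, M, N}.
Reachable from M: {G, M}.
In C's history but not M's: {A, C, E, I, J, N} — 6 commits.

6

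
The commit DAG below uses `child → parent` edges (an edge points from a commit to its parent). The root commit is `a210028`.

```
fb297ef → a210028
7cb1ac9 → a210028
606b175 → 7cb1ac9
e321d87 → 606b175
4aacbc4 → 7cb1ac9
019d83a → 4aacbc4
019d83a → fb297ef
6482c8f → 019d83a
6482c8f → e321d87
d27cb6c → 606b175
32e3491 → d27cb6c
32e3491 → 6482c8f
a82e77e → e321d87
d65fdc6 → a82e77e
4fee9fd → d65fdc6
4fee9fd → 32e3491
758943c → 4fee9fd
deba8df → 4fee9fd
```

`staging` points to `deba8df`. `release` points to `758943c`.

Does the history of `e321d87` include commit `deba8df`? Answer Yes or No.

No

Ancestors of e321d87: {606b175, 7cb1ac9, a210028, e321d87}.
deba8df is not in that set, so it is not an ancestor of e321d87.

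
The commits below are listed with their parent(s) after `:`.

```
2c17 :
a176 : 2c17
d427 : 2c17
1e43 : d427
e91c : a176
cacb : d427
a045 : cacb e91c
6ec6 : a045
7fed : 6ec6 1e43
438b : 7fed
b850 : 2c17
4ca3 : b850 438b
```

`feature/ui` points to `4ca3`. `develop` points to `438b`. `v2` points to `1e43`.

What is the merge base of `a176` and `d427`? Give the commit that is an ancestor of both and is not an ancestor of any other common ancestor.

Ancestors of a176: {2c17, a176}.
Ancestors of d427: {2c17, d427}.
Common ancestors: {2c17}.
The only common ancestor is 2c17, so it is the merge base.

2c17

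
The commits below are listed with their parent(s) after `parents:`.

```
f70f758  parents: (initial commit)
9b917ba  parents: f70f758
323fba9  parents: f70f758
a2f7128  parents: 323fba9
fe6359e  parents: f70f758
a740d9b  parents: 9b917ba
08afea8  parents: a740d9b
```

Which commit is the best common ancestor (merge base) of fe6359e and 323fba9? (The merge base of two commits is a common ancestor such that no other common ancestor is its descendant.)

Ancestors of fe6359e: {f70f758, fe6359e}.
Ancestors of 323fba9: {323fba9, f70f758}.
Common ancestors: {f70f758}.
The only common ancestor is f70f758, so it is the merge base.

f70f758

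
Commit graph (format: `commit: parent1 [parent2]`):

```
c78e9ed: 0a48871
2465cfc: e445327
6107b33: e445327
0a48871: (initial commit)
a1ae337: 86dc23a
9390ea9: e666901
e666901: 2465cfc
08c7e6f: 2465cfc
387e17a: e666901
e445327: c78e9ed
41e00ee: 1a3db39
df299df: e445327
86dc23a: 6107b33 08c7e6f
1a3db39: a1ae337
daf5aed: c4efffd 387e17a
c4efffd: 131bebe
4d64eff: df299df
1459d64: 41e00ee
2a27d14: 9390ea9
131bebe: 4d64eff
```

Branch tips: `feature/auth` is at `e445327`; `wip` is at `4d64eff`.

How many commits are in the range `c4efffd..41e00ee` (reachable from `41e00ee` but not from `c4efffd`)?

Reachable from 41e00ee: {08c7e6f, 0a48871, 1a3db39, 2465cfc, 41e00ee, 6107b33, 86dc23a, a1ae337, c78e9ed, e445327}.
Reachable from c4efffd: {0a48871, 131bebe, 4d64eff, c4efffd, c78e9ed, df299df, e445327}.
In 41e00ee's history but not c4efffd's: {08c7e6f, 1a3db39, 2465cfc, 41e00ee, 6107b33, 86dc23a, a1ae337} — 7 commits.

7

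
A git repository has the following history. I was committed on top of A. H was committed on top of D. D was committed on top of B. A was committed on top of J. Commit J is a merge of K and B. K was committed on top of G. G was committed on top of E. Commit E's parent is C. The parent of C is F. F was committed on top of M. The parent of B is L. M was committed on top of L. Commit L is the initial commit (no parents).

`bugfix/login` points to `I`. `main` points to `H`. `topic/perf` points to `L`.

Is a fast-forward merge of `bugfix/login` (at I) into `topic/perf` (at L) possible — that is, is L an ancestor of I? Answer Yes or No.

Yes

A fast-forward from L to I is possible iff L is an ancestor of I.
Ancestors of I: {A, B, C, E, F, G, I, J, K, L, M}.
L is among them, so fast-forward is possible.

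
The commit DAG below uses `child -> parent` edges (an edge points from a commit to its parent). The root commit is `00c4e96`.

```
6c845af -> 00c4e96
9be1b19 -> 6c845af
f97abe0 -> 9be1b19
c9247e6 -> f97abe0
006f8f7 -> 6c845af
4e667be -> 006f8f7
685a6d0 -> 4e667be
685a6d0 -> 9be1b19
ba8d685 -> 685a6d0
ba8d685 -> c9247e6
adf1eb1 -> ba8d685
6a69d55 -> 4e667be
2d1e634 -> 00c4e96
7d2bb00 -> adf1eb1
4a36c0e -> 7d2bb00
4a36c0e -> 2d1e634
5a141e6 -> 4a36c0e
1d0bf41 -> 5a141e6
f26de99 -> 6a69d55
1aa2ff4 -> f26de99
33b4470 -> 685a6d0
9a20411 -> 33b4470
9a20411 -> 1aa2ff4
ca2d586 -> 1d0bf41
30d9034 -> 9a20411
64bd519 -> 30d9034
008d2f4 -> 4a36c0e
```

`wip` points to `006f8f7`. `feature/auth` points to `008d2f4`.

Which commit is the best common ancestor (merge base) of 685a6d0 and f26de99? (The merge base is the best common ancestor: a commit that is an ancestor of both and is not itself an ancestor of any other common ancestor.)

4e667be

Ancestors of 685a6d0: {006f8f7, 00c4e96, 4e667be, 685a6d0, 6c845af, 9be1b19}.
Ancestors of f26de99: {006f8f7, 00c4e96, 4e667be, 6a69d55, 6c845af, f26de99}.
Common ancestors: {006f8f7, 00c4e96, 4e667be, 6c845af}.
Among these, 4e667be is not an ancestor of any other common ancestor — it is the merge base.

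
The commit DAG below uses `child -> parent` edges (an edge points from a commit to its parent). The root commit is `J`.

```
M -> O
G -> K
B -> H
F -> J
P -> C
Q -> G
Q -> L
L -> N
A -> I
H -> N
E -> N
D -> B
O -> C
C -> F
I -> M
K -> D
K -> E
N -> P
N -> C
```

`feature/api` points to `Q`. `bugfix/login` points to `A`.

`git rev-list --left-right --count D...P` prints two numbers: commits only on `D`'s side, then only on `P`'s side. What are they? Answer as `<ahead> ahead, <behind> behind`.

4 ahead, 0 behind

Reachable from D: {B, C, D, F, H, J, N, P}.
Reachable from P: {C, F, J, P}.
Only in D's history (ahead): {B, D, H, N} — 4.
Only in P's history (behind): {} — 0.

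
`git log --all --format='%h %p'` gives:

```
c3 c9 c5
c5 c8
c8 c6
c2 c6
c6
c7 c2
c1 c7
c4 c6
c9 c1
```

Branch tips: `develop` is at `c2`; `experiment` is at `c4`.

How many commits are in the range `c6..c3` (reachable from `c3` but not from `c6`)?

Reachable from c3: {c1, c2, c3, c5, c6, c7, c8, c9}.
Reachable from c6: {c6}.
In c3's history but not c6's: {c1, c2, c3, c5, c7, c8, c9} — 7 commits.

7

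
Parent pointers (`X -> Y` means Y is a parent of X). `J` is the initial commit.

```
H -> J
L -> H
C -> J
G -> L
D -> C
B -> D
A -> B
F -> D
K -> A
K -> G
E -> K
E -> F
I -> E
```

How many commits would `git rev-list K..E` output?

2

Reachable from E: {A, B, C, D, E, F, G, H, J, K, L}.
Reachable from K: {A, B, C, D, G, H, J, K, L}.
In E's history but not K's: {E, F} — 2 commits.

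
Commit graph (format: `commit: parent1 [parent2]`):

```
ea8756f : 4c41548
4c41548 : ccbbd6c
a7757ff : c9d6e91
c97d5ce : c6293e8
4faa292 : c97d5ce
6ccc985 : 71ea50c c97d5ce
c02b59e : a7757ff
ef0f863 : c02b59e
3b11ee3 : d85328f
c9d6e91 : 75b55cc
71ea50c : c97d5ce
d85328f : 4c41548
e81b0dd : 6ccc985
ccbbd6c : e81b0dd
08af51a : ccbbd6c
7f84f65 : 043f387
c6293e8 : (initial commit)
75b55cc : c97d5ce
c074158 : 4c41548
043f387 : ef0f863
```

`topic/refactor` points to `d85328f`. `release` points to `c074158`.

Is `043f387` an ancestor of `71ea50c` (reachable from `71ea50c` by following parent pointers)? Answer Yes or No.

Ancestors of 71ea50c: {71ea50c, c6293e8, c97d5ce}.
043f387 is not in that set, so it is not an ancestor of 71ea50c.

No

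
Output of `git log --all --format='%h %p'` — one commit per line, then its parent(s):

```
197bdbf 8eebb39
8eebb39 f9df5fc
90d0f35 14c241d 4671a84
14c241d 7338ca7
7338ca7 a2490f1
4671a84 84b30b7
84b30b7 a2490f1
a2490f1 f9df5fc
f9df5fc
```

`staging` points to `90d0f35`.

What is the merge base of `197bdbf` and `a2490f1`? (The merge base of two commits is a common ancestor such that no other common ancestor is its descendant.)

Ancestors of 197bdbf: {197bdbf, 8eebb39, f9df5fc}.
Ancestors of a2490f1: {a2490f1, f9df5fc}.
Common ancestors: {f9df5fc}.
The only common ancestor is f9df5fc, so it is the merge base.

f9df5fc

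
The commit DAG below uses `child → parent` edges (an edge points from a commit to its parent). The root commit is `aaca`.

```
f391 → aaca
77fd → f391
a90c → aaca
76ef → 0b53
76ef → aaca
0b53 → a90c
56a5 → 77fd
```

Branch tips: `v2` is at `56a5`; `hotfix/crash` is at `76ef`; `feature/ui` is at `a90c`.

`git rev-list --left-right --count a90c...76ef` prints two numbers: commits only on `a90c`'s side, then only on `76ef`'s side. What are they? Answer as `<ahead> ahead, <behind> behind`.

Reachable from a90c: {a90c, aaca}.
Reachable from 76ef: {0b53, 76ef, a90c, aaca}.
Only in a90c's history (ahead): {} — 0.
Only in 76ef's history (behind): {0b53, 76ef} — 2.

0 ahead, 2 behind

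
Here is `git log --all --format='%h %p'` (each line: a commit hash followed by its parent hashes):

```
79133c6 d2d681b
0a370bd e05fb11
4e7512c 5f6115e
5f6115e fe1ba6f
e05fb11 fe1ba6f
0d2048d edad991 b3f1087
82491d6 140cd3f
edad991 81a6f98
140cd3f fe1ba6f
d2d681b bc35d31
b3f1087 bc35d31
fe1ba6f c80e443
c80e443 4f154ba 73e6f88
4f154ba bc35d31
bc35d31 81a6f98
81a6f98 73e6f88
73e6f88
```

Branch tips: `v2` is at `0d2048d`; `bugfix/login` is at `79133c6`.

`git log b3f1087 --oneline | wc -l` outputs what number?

4

Walking parent pointers from b3f1087: reachable set = {73e6f88, 81a6f98, b3f1087, bc35d31}.
That is 4 commits.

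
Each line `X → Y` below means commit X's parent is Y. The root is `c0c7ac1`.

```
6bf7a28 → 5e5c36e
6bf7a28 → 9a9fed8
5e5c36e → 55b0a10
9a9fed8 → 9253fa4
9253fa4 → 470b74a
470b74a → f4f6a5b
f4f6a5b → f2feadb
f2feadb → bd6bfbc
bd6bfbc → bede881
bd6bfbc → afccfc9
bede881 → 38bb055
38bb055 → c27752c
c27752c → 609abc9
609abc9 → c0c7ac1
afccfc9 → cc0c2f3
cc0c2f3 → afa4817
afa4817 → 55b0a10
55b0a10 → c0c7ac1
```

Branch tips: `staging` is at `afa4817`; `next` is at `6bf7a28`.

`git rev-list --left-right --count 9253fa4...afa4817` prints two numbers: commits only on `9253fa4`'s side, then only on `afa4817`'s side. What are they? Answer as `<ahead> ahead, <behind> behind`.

Reachable from 9253fa4: {38bb055, 470b74a, 55b0a10, 609abc9, 9253fa4, afa4817, afccfc9, bd6bfbc, bede881, c0c7ac1, c27752c, cc0c2f3, f2feadb, f4f6a5b}.
Reachable from afa4817: {55b0a10, afa4817, c0c7ac1}.
Only in 9253fa4's history (ahead): {38bb055, 470b74a, 609abc9, 9253fa4, afccfc9, bd6bfbc, bede881, c27752c, cc0c2f3, f2feadb, f4f6a5b} — 11.
Only in afa4817's history (behind): {} — 0.

11 ahead, 0 behind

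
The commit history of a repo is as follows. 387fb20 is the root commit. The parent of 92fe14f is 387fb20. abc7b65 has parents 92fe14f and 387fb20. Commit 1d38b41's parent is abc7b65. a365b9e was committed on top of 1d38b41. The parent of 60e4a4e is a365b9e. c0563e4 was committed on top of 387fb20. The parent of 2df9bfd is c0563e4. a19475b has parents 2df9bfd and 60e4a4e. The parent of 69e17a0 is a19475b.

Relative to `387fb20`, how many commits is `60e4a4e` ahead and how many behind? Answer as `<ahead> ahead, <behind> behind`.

5 ahead, 0 behind

Reachable from 60e4a4e: {1d38b41, 387fb20, 60e4a4e, 92fe14f, a365b9e, abc7b65}.
Reachable from 387fb20: {387fb20}.
Only in 60e4a4e's history (ahead): {1d38b41, 60e4a4e, 92fe14f, a365b9e, abc7b65} — 5.
Only in 387fb20's history (behind): {} — 0.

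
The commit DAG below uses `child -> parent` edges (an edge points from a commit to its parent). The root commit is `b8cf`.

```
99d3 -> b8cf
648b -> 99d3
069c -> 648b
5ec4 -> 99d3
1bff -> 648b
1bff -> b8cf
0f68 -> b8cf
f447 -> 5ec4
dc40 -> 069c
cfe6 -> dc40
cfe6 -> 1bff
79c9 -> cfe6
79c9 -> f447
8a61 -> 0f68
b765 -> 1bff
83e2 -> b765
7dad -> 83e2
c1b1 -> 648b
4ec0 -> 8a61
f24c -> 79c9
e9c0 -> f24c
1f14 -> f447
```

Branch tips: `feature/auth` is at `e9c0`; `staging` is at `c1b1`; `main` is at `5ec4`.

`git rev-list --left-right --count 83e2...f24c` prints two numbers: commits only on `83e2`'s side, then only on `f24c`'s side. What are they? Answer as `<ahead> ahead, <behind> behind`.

2 ahead, 7 behind

Reachable from 83e2: {1bff, 648b, 83e2, 99d3, b765, b8cf}.
Reachable from f24c: {069c, 1bff, 5ec4, 648b, 79c9, 99d3, b8cf, cfe6, dc40, f24c, f447}.
Only in 83e2's history (ahead): {83e2, b765} — 2.
Only in f24c's history (behind): {069c, 5ec4, 79c9, cfe6, dc40, f24c, f447} — 7.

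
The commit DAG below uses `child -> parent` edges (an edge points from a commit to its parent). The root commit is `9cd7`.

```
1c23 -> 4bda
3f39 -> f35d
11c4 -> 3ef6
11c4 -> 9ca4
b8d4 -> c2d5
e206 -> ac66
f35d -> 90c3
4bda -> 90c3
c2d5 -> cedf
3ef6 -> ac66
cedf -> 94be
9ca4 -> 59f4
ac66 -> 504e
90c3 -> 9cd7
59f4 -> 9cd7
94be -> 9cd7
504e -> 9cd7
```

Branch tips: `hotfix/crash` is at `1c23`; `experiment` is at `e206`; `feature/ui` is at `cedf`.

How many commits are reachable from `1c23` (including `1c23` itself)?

4

Walking parent pointers from 1c23: reachable set = {1c23, 4bda, 90c3, 9cd7}.
That is 4 commits.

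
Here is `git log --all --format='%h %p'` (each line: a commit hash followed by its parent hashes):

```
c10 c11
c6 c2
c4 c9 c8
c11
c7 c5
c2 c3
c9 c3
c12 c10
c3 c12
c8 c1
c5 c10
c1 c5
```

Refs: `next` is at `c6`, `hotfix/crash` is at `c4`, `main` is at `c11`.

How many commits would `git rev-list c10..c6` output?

4

Reachable from c6: {c10, c11, c12, c2, c3, c6}.
Reachable from c10: {c10, c11}.
In c6's history but not c10's: {c12, c2, c3, c6} — 4 commits.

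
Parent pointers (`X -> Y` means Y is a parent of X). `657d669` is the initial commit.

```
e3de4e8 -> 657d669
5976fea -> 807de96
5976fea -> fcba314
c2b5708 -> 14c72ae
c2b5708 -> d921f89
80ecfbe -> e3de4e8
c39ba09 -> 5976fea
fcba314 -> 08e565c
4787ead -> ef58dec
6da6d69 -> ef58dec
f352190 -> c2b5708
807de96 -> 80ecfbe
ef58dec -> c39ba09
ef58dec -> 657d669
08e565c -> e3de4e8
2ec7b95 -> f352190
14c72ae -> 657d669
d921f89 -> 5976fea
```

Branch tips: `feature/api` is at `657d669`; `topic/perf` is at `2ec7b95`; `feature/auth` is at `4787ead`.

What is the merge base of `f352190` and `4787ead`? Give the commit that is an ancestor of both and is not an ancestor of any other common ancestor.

5976fea

Ancestors of f352190: {08e565c, 14c72ae, 5976fea, 657d669, 807de96, 80ecfbe, c2b5708, d921f89, e3de4e8, f352190, fcba314}.
Ancestors of 4787ead: {08e565c, 4787ead, 5976fea, 657d669, 807de96, 80ecfbe, c39ba09, e3de4e8, ef58dec, fcba314}.
Common ancestors: {08e565c, 5976fea, 657d669, 807de96, 80ecfbe, e3de4e8, fcba314}.
Among these, 5976fea is not an ancestor of any other common ancestor — it is the merge base.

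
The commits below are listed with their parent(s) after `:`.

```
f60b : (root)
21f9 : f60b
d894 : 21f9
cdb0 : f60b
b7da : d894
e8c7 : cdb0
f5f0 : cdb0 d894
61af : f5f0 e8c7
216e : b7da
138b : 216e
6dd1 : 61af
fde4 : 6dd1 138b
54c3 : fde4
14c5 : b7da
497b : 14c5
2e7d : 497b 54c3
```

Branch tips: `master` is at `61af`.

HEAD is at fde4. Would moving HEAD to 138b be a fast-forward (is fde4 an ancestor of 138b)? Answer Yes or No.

A fast-forward from fde4 to 138b is possible iff fde4 is an ancestor of 138b.
Ancestors of 138b: {138b, 216e, 21f9, b7da, d894, f60b}.
fde4 is not among them, so fast-forward is not possible.

No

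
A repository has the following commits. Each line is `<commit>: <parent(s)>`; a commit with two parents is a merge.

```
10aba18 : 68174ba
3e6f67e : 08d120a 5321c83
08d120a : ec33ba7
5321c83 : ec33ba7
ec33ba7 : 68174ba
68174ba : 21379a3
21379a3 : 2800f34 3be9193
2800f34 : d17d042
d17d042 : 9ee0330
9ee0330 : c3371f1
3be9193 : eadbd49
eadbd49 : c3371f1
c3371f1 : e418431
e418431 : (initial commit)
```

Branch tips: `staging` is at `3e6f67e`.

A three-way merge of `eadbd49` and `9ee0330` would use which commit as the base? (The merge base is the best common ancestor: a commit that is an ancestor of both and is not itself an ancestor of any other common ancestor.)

Ancestors of eadbd49: {c3371f1, e418431, eadbd49}.
Ancestors of 9ee0330: {9ee0330, c3371f1, e418431}.
Common ancestors: {c3371f1, e418431}.
Among these, c3371f1 is not an ancestor of any other common ancestor — it is the merge base.

c3371f1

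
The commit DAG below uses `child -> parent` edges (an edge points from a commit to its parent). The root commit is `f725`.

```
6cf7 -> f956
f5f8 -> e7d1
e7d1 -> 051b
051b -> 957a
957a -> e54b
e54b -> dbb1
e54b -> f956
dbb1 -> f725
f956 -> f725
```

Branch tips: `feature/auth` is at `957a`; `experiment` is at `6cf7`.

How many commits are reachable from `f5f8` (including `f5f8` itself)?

8

Walking parent pointers from f5f8: reachable set = {051b, 957a, dbb1, e54b, e7d1, f5f8, f725, f956}.
That is 8 commits.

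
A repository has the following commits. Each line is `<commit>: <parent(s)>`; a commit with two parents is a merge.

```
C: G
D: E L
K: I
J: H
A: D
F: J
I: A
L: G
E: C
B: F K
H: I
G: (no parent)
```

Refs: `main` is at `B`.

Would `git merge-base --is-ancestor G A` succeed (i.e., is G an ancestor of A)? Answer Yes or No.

Ancestors of A (commits reachable by following parents): {A, C, D, E, G, L}.
G is in that set, so it is an ancestor of A.

Yes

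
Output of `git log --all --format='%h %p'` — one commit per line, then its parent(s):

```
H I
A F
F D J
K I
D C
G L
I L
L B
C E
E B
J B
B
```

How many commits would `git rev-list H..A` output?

Reachable from A: {A, B, C, D, E, F, J}.
Reachable from H: {B, H, I, L}.
In A's history but not H's: {A, C, D, E, F, J} — 6 commits.

6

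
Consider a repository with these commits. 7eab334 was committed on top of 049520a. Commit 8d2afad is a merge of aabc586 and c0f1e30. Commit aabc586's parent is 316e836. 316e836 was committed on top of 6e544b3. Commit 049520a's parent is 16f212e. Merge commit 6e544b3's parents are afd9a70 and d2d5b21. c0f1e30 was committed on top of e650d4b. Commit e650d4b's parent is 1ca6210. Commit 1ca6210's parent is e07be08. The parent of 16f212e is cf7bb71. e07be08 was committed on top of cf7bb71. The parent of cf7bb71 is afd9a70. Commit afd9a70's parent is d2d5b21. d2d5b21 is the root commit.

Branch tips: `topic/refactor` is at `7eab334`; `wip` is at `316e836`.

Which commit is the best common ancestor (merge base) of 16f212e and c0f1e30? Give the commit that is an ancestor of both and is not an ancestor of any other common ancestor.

Ancestors of 16f212e: {16f212e, afd9a70, cf7bb71, d2d5b21}.
Ancestors of c0f1e30: {1ca6210, afd9a70, c0f1e30, cf7bb71, d2d5b21, e07be08, e650d4b}.
Common ancestors: {afd9a70, cf7bb71, d2d5b21}.
Among these, cf7bb71 is not an ancestor of any other common ancestor — it is the merge base.

cf7bb71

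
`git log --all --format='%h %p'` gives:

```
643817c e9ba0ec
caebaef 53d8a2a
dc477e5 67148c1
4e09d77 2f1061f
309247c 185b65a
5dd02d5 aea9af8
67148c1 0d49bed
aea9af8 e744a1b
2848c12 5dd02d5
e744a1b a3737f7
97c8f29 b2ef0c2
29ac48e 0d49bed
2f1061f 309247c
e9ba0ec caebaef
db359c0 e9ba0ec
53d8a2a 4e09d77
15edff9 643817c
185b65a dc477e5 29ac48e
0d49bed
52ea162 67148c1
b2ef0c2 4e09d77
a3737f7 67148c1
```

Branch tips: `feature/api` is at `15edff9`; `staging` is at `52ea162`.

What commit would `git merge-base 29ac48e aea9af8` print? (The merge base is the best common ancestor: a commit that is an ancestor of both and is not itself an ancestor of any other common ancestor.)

Ancestors of 29ac48e: {0d49bed, 29ac48e}.
Ancestors of aea9af8: {0d49bed, 67148c1, a3737f7, aea9af8, e744a1b}.
Common ancestors: {0d49bed}.
The only common ancestor is 0d49bed, so it is the merge base.

0d49bed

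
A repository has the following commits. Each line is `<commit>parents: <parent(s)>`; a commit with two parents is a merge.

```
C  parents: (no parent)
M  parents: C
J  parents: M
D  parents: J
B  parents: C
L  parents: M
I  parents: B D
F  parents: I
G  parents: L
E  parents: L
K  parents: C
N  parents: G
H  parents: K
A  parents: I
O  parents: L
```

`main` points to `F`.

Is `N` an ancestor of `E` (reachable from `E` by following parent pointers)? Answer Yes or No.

No

Ancestors of E: {C, E, L, M}.
N is not in that set, so it is not an ancestor of E.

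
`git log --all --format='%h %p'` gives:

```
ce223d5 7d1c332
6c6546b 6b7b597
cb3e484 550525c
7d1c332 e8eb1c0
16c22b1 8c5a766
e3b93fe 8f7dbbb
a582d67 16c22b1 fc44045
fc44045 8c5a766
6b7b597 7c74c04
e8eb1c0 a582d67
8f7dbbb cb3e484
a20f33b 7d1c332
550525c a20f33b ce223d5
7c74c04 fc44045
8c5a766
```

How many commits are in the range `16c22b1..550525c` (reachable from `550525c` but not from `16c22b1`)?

Reachable from 550525c: {16c22b1, 550525c, 7d1c332, 8c5a766, a20f33b, a582d67, ce223d5, e8eb1c0, fc44045}.
Reachable from 16c22b1: {16c22b1, 8c5a766}.
In 550525c's history but not 16c22b1's: {550525c, 7d1c332, a20f33b, a582d67, ce223d5, e8eb1c0, fc44045} — 7 commits.

7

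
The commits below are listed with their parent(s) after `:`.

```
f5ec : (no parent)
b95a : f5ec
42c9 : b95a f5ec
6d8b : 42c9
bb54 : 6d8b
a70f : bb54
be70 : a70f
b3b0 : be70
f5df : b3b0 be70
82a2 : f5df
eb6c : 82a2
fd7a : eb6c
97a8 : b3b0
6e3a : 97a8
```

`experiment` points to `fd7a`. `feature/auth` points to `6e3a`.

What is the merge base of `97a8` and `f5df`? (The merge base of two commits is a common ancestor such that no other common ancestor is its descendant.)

Ancestors of 97a8: {42c9, 6d8b, 97a8, a70f, b3b0, b95a, bb54, be70, f5ec}.
Ancestors of f5df: {42c9, 6d8b, a70f, b3b0, b95a, bb54, be70, f5df, f5ec}.
Common ancestors: {42c9, 6d8b, a70f, b3b0, b95a, bb54, be70, f5ec}.
Among these, b3b0 is not an ancestor of any other common ancestor — it is the merge base.

b3b0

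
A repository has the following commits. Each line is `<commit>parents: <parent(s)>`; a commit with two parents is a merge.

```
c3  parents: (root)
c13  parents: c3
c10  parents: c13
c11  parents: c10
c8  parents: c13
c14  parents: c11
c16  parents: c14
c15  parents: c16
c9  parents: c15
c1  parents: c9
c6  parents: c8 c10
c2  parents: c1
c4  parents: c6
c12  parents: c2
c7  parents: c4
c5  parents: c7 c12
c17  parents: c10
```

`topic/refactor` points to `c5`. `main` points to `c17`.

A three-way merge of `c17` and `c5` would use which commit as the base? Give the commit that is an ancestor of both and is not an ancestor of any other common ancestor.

c10

Ancestors of c17: {c10, c13, c17, c3}.
Ancestors of c5: {c1, c10, c11, c12, c13, c14, c15, c16, c2, c3, c4, c5, c6, c7, c8, c9}.
Common ancestors: {c10, c13, c3}.
Among these, c10 is not an ancestor of any other common ancestor — it is the merge base.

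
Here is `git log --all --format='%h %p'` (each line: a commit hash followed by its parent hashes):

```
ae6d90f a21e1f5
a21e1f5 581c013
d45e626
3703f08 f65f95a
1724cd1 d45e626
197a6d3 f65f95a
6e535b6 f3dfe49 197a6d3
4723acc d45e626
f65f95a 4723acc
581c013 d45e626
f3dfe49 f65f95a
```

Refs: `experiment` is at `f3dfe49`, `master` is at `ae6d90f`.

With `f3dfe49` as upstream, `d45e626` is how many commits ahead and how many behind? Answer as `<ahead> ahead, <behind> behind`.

Reachable from d45e626: {d45e626}.
Reachable from f3dfe49: {4723acc, d45e626, f3dfe49, f65f95a}.
Only in d45e626's history (ahead): {} — 0.
Only in f3dfe49's history (behind): {4723acc, f3dfe49, f65f95a} — 3.

0 ahead, 3 behind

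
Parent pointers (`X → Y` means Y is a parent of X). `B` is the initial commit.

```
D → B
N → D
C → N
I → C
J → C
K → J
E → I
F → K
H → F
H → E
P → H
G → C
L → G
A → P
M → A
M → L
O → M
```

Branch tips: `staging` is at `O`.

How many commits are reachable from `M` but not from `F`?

Reachable from M: {A, B, C, D, E, F, G, H, I, J, K, L, M, N, P}.
Reachable from F: {B, C, D, F, J, K, N}.
In M's history but not F's: {A, E, G, H, I, L, M, P} — 8 commits.

8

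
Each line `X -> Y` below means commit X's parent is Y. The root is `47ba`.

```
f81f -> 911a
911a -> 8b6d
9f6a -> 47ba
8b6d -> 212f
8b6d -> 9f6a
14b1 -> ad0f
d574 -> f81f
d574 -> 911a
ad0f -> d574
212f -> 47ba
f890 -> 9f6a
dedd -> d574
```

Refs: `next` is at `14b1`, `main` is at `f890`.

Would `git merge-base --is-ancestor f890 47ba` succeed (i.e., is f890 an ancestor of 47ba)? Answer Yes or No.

No

Ancestors of 47ba: {47ba}.
f890 is not in that set, so it is not an ancestor of 47ba.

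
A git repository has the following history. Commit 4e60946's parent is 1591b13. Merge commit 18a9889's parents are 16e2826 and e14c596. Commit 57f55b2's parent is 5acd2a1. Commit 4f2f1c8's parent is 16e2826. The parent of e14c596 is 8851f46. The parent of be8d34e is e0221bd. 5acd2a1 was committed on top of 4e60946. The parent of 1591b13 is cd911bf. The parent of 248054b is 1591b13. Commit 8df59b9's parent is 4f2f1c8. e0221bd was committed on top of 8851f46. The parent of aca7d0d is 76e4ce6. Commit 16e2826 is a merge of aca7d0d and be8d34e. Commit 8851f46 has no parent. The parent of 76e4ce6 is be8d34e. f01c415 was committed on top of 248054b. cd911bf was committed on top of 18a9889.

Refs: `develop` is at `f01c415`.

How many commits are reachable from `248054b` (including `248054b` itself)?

Walking parent pointers from 248054b: reachable set = {1591b13, 16e2826, 18a9889, 248054b, 76e4ce6, 8851f46, aca7d0d, be8d34e, cd911bf, e0221bd, e14c596}.
That is 11 commits.

11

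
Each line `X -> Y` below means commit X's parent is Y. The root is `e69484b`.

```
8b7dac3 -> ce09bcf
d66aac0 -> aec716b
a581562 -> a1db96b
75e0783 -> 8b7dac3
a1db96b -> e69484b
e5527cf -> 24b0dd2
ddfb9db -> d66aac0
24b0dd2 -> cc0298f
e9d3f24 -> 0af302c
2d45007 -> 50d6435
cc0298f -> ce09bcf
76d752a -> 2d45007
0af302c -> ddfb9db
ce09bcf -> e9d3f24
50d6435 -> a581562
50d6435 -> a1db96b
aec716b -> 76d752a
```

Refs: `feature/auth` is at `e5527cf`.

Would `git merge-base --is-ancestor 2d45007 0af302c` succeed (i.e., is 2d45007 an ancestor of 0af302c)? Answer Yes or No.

Yes

Ancestors of 0af302c (commits reachable by following parents): {0af302c, 2d45007, 50d6435, 76d752a, a1db96b, a581562, aec716b, d66aac0, ddfb9db, e69484b}.
2d45007 is in that set, so it is an ancestor of 0af302c.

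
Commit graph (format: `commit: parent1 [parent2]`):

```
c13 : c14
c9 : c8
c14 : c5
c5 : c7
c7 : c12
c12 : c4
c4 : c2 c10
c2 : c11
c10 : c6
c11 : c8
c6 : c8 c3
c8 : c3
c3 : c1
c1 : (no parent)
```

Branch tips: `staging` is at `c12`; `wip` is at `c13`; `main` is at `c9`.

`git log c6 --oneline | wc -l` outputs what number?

Walking parent pointers from c6: reachable set = {c1, c3, c6, c8}.
That is 4 commits.

4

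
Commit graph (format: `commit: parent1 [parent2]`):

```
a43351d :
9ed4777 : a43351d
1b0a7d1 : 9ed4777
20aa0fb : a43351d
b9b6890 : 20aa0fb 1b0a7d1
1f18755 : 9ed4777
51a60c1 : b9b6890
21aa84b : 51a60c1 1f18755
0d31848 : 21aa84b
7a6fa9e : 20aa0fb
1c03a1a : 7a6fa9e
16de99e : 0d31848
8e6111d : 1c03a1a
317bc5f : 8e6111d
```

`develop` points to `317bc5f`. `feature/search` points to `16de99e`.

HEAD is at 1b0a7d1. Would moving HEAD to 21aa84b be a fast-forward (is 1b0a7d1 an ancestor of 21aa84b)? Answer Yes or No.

A fast-forward from 1b0a7d1 to 21aa84b is possible iff 1b0a7d1 is an ancestor of 21aa84b.
Ancestors of 21aa84b: {1b0a7d1, 1f18755, 20aa0fb, 21aa84b, 51a60c1, 9ed4777, a43351d, b9b6890}.
1b0a7d1 is among them, so fast-forward is possible.

Yes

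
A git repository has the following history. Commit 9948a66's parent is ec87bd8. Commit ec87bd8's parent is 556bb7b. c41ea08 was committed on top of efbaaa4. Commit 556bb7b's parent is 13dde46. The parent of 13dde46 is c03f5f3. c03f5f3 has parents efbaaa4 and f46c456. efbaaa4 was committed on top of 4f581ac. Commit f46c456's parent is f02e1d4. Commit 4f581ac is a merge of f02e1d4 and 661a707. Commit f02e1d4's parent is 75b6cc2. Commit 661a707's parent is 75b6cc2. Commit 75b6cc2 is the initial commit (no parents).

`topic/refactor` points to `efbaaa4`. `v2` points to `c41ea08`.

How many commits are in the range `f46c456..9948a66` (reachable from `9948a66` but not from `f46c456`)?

Reachable from 9948a66: {13dde46, 4f581ac, 556bb7b, 661a707, 75b6cc2, 9948a66, c03f5f3, ec87bd8, efbaaa4, f02e1d4, f46c456}.
Reachable from f46c456: {75b6cc2, f02e1d4, f46c456}.
In 9948a66's history but not f46c456's: {13dde46, 4f581ac, 556bb7b, 661a707, 9948a66, c03f5f3, ec87bd8, efbaaa4} — 8 commits.

8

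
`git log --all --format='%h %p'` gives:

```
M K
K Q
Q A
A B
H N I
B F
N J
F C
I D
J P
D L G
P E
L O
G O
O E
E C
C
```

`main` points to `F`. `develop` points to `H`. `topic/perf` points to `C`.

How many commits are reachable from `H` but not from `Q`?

Reachable from H: {C, D, E, G, H, I, J, L, N, O, P}.
Reachable from Q: {A, B, C, F, Q}.
In H's history but not Q's: {D, E, G, H, I, J, L, N, O, P} — 10 commits.

10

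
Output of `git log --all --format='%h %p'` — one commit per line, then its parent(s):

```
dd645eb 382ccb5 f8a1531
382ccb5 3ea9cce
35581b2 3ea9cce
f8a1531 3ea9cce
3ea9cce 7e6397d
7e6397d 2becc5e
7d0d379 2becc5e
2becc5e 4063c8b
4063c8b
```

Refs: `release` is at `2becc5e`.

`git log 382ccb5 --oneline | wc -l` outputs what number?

Walking parent pointers from 382ccb5: reachable set = {2becc5e, 382ccb5, 3ea9cce, 4063c8b, 7e6397d}.
That is 5 commits.

5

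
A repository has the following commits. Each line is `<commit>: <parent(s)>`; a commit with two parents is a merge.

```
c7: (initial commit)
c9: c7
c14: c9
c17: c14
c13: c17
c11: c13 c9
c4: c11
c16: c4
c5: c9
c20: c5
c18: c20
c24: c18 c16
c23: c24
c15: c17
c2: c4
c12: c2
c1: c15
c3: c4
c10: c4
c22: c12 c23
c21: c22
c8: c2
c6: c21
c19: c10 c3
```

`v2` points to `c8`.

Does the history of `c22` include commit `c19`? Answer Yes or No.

Ancestors of c22: {c11, c12, c13, c14, c16, c17, c18, c2, c20, c22, c23, c24, c4, c5, c7, c9}.
c19 is not in that set, so it is not an ancestor of c22.

No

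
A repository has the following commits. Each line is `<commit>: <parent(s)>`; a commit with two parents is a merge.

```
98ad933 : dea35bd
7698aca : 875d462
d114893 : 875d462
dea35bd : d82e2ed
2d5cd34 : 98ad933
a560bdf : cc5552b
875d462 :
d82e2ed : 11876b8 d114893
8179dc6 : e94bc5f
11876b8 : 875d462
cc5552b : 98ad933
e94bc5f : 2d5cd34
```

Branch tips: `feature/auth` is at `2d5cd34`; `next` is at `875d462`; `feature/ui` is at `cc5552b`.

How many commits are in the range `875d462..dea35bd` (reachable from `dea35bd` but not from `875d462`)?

Reachable from dea35bd: {11876b8, 875d462, d114893, d82e2ed, dea35bd}.
Reachable from 875d462: {875d462}.
In dea35bd's history but not 875d462's: {11876b8, d114893, d82e2ed, dea35bd} — 4 commits.

4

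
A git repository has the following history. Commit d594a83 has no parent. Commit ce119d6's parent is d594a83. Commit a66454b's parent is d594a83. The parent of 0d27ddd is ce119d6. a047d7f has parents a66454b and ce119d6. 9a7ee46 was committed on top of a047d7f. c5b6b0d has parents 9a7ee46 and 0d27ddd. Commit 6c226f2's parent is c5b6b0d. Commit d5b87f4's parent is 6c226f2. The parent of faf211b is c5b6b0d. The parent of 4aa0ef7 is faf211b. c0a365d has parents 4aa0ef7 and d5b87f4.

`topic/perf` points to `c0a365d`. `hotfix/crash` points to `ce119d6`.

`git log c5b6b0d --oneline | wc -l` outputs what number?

Walking parent pointers from c5b6b0d: reachable set = {0d27ddd, 9a7ee46, a047d7f, a66454b, c5b6b0d, ce119d6, d594a83}.
That is 7 commits.

7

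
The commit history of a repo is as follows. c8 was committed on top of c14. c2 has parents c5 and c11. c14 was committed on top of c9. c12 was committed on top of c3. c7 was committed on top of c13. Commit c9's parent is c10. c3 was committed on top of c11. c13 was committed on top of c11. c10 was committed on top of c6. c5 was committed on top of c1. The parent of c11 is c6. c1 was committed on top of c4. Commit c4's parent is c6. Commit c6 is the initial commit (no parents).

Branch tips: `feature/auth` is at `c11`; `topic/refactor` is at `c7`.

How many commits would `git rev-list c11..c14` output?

Reachable from c14: {c10, c14, c6, c9}.
Reachable from c11: {c11, c6}.
In c14's history but not c11's: {c10, c14, c9} — 3 commits.

3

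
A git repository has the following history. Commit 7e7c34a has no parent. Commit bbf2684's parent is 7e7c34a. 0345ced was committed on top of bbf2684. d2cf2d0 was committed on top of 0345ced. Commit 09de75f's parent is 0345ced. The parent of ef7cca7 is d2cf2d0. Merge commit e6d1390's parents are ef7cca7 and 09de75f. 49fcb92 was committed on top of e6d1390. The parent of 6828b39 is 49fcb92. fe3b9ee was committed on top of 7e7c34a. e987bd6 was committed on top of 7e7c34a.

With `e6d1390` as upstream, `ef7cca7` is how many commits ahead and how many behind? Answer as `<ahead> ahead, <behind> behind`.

0 ahead, 2 behind

Reachable from ef7cca7: {0345ced, 7e7c34a, bbf2684, d2cf2d0, ef7cca7}.
Reachable from e6d1390: {0345ced, 09de75f, 7e7c34a, bbf2684, d2cf2d0, e6d1390, ef7cca7}.
Only in ef7cca7's history (ahead): {} — 0.
Only in e6d1390's history (behind): {09de75f, e6d1390} — 2.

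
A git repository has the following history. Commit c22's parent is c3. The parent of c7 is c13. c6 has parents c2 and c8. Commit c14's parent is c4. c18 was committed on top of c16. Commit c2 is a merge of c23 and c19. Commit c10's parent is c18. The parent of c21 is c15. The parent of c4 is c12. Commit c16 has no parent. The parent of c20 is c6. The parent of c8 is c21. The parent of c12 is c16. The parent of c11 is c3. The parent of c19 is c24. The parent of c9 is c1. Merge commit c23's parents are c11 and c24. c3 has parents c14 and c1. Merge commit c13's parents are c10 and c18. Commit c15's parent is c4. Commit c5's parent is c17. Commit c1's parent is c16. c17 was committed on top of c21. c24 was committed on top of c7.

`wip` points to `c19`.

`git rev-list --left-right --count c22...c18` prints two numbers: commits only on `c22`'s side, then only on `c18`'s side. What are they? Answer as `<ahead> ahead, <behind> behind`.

Reachable from c22: {c1, c12, c14, c16, c22, c3, c4}.
Reachable from c18: {c16, c18}.
Only in c22's history (ahead): {c1, c12, c14, c22, c3, c4} — 6.
Only in c18's history (behind): {c18} — 1.

6 ahead, 1 behind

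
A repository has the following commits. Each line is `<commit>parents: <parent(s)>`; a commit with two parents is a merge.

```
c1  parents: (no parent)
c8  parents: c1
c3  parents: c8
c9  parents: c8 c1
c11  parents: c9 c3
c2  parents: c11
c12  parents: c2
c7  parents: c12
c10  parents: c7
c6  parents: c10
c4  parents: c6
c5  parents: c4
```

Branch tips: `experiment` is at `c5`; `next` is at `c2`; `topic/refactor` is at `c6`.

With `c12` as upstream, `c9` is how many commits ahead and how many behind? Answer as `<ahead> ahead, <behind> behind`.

0 ahead, 4 behind

Reachable from c9: {c1, c8, c9}.
Reachable from c12: {c1, c11, c12, c2, c3, c8, c9}.
Only in c9's history (ahead): {} — 0.
Only in c12's history (behind): {c11, c12, c2, c3} — 4.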